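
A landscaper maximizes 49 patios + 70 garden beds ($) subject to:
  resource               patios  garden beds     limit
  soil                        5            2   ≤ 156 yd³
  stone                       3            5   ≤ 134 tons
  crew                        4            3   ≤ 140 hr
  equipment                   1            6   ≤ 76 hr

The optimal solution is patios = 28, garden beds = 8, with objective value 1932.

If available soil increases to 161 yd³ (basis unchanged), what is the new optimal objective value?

1972

Binding: soil and equipment. Non-binding: stone (10 unused), crew (4 unused).
Slack constraints have shadow price 0 (complementary slackness).
The binding rows give the dual system: 5·y_soil + 1·y_equipment = 49 and 2·y_soil + 6·y_equipment = 70.
Solving: y_soil = 8, y_equipment = 9.
Δz = y_soil·Δb = 8 × (5) = 40, so new z* = 1932 + 40 = 1972.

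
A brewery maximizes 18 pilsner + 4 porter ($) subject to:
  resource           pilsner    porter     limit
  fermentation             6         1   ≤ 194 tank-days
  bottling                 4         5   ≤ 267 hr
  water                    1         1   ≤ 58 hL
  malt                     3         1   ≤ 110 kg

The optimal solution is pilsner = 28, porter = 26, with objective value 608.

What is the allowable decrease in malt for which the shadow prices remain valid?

13

Binding constraints: fermentation, malt. The basis is B = [[6,1],[3,1]] with det 3.
Per unit decrease in malt, x* moves by d = (0.3333, -2).
The basis stays optimal until porter reaches 0; allowable decrease = 13 kg.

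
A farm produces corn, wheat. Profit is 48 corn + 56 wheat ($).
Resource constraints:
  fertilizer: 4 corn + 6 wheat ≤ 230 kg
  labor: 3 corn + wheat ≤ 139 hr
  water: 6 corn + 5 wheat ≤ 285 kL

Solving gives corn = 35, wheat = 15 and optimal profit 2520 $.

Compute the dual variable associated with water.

4

Check each constraint at x*: fertilizer 230/230 (tight); labor 120/139 (slack 19); water 285/285 (tight).
Slack constraints have shadow price 0 (complementary slackness).
Dual feasibility on the basic columns requires 4·y_fertilizer + 6·y_water = 48, 6·y_fertilizer + 5·y_water = 56.
→ y_fertilizer = 6 and y_water = 4.
Shadow price of water = 4.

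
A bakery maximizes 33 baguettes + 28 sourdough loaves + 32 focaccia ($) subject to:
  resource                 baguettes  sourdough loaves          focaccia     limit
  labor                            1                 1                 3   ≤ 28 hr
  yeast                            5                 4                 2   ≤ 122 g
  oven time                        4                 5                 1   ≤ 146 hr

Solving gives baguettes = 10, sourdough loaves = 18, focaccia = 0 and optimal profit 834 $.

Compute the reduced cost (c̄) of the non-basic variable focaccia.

At the optimum: labor uses 28 of 28 (binding); yeast uses 122 of 122 (binding); oven time uses 130 of 146 (slack = 16).
Since oven time is not tight, its dual is 0.
Dual feasibility on the basic columns requires 1·y_labor + 5·y_yeast = 33, 1·y_labor + 4·y_yeast = 28.
Solving: y_labor = 8, y_yeast = 5.
Reduced cost of focaccia: c₃ − yᵀa₃ = 32 − (8·3 + 5·2) = 32 − 34 = -2.

-2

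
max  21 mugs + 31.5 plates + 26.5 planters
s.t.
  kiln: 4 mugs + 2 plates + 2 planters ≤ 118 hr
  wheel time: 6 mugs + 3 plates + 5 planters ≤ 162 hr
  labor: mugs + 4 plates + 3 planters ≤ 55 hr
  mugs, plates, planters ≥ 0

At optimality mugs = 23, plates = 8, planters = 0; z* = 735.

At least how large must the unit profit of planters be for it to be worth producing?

At the optimum: kiln uses 108 of 118 (slack = 10); wheel time uses 162 of 162 (binding); labor uses 55 of 55 (binding).
Since kiln is not tight, its dual is 0.
Dual feasibility on the basic columns requires 6·y_wheel time + 1·y_labor = 21, 3·y_wheel time + 4·y_labor = 31.5.
This yields shadow prices y_wheel time = 2.5, y_labor = 6.
planters enters the basis when its profit ≥ yᵀa₃ = 2.5·5 + 6·3 = 30.5.

30.5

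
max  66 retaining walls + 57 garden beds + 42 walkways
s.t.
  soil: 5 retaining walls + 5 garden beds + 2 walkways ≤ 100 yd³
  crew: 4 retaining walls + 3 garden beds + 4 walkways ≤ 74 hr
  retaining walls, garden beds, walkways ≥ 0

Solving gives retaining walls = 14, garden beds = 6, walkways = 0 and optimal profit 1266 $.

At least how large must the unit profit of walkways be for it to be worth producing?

48

Check each constraint at x*: soil 100/100 (tight); crew 74/74 (tight).
Dual feasibility on the basic columns requires 5·y_soil + 4·y_crew = 66, 5·y_soil + 3·y_crew = 57.
Solving: y_soil = 6, y_crew = 9.
walkways enters the basis when its profit ≥ yᵀa₃ = 6·2 + 9·4 = 48.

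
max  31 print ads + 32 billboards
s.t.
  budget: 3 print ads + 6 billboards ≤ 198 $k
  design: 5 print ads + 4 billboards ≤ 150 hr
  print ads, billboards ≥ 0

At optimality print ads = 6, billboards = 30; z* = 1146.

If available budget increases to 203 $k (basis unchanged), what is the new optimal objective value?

At the optimum: budget uses 198 of 198 (binding); design uses 150 of 150 (binding).
The binding rows give the dual system: 3·y_budget + 5·y_design = 31 and 6·y_budget + 4·y_design = 32.
This yields shadow prices y_budget = 2, y_design = 5.
Δz = y_budget·Δb = 2 × (5) = 10, so new z* = 1146 + 10 = 1156.

1156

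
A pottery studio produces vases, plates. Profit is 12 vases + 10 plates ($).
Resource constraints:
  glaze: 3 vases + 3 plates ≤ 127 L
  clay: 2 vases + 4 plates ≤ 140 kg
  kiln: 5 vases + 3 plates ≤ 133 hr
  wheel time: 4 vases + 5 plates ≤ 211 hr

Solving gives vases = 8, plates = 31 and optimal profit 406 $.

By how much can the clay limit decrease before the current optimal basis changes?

Binding constraints: clay, kiln. The basis is B = [[2,4],[5,3]] with det -14.
Per unit decrease in clay, x* moves by d = (0.2143, -0.3571).
The basis stays optimal until plates reaches 0; allowable decrease = 86.8 kg.

86.8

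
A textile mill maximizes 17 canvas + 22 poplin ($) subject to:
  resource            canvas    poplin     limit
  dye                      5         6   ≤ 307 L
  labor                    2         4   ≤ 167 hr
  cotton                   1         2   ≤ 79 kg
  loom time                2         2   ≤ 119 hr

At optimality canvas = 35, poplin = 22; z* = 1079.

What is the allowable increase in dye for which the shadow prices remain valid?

10

Binding constraints: dye, cotton. The basis is B = [[5,6],[1,2]] with det 4.
Per unit increase in dye, x* moves by d = (0.5, -0.25).
The basis stays optimal until loom time becomes binding; allowable increase = 10 L.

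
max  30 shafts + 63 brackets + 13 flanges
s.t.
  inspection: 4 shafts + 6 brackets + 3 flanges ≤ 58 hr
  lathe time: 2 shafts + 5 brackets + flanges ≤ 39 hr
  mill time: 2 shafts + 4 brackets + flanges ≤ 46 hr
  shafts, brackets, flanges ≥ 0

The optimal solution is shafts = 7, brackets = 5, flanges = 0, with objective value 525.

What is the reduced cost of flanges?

-5

Binding: inspection and lathe time. Non-binding: mill time (12 unused).
Slack constraints have shadow price 0 (complementary slackness).
From A_Bᵀ y = c: 4·y_inspection + 2·y_lathe time = 30; 6·y_inspection + 5·y_lathe time = 63.
→ y_inspection = 3 and y_lathe time = 9.
Reduced cost of flanges: c₃ − yᵀa₃ = 13 − (3·3 + 9·1) = 13 − 18 = -5.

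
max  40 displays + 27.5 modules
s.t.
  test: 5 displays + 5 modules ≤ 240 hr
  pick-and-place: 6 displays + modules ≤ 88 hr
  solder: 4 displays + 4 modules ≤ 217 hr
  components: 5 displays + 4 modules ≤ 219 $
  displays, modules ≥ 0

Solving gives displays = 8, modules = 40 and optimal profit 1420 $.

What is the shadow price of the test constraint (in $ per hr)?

5

Check each constraint at x*: test 240/240 (tight); pick-and-place 88/88 (tight); solder 192/217 (slack 25); components 200/219 (slack 19).
Slack constraints have shadow price 0 (complementary slackness).
The binding rows give the dual system: 5·y_test + 6·y_pick-and-place = 40 and 5·y_test + 1·y_pick-and-place = 27.5.
This yields shadow prices y_test = 5, y_pick-and-place = 2.5.
Shadow price of test = 5.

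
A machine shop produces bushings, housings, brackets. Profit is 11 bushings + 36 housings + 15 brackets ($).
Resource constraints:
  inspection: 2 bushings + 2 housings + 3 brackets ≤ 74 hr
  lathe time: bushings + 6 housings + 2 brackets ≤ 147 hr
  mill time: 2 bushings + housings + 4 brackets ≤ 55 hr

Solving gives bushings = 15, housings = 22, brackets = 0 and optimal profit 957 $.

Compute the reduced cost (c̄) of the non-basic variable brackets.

-4

At the optimum: inspection uses 74 of 74 (binding); lathe time uses 147 of 147 (binding); mill time uses 52 of 55 (slack = 3).
Since mill time is not tight, its dual is 0.
The binding rows give the dual system: 2·y_inspection + 1·y_lathe time = 11 and 2·y_inspection + 6·y_lathe time = 36.
→ y_inspection = 3 and y_lathe time = 5.
Reduced cost of brackets: c₃ − yᵀa₃ = 15 − (3·3 + 5·2) = 15 − 19 = -4.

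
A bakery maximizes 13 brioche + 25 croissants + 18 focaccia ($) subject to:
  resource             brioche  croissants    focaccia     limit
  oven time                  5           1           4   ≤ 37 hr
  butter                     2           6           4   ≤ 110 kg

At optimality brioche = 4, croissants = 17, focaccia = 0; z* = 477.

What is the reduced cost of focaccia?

At the optimum: oven time uses 37 of 37 (binding); butter uses 110 of 110 (binding).
From A_Bᵀ y = c: 5·y_oven time + 2·y_butter = 13; 1·y_oven time + 6·y_butter = 25.
→ y_oven time = 1 and y_butter = 4.
Reduced cost of focaccia: c₃ − yᵀa₃ = 18 − (1·4 + 4·4) = 18 − 20 = -2.

-2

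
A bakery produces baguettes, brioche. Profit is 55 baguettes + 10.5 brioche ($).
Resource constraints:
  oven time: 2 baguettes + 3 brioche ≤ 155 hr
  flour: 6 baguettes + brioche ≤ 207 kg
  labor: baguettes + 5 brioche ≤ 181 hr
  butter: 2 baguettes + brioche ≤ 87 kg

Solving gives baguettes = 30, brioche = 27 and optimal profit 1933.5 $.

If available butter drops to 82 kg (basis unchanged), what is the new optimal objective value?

1923.5

At the optimum: oven time uses 141 of 155 (slack = 14); flour uses 207 of 207 (binding); labor uses 165 of 181 (slack = 16); butter uses 87 of 87 (binding).
By complementary slackness, y = 0 for the non-binding constraints.
From A_Bᵀ y = c: 6·y_flour + 2·y_butter = 55; 1·y_flour + 1·y_butter = 10.5.
This yields shadow prices y_flour = 8.5, y_butter = 2.
Δz = y_butter·Δb = 2 × (-5) = -10, so new z* = 1933.5 − 10 = 1923.5.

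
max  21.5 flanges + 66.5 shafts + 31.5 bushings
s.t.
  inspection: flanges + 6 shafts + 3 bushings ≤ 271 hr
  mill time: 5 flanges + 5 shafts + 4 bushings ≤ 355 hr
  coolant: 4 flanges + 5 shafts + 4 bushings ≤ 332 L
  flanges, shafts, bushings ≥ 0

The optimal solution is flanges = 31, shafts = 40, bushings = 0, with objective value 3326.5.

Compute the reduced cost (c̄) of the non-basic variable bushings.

-5.5

Check each constraint at x*: inspection 271/271 (tight); mill time 355/355 (tight); coolant 324/332 (slack 8).
Slack constraints have shadow price 0 (complementary slackness).
The binding rows give the dual system: 1·y_inspection + 5·y_mill time = 21.5 and 6·y_inspection + 5·y_mill time = 66.5.
→ y_inspection = 9 and y_mill time = 2.5.
Reduced cost of bushings: c₃ − yᵀa₃ = 31.5 − (9·3 + 2.5·4) = 31.5 − 37 = -5.5.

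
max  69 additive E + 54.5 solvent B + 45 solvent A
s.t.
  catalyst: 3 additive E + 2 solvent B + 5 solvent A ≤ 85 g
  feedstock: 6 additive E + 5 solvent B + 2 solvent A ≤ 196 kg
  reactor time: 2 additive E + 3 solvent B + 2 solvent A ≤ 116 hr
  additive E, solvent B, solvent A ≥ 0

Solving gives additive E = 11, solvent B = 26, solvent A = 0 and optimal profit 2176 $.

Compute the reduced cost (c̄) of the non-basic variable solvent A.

At the optimum: catalyst uses 85 of 85 (binding); feedstock uses 196 of 196 (binding); reactor time uses 100 of 116 (slack = 16).
Slack constraints have shadow price 0 (complementary slackness).
The binding rows give the dual system: 3·y_catalyst + 6·y_feedstock = 69 and 2·y_catalyst + 5·y_feedstock = 54.5.
Solving: y_catalyst = 6, y_feedstock = 8.5.
Reduced cost of solvent A: c₃ − yᵀa₃ = 45 − (6·5 + 8.5·2) = 45 − 47 = -2.

-2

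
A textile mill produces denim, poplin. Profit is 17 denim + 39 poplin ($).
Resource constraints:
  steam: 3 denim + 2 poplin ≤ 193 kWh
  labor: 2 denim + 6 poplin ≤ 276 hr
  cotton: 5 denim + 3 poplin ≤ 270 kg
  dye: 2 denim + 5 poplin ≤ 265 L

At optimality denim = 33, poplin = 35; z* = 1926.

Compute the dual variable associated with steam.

Check each constraint at x*: steam 169/193 (slack 24); labor 276/276 (tight); cotton 270/270 (tight); dye 241/265 (slack 24).
Since steam, dye are not tight, their duals are 0.
From A_Bᵀ y = c: 2·y_labor + 5·y_cotton = 17; 6·y_labor + 3·y_cotton = 39.
This yields shadow prices y_labor = 6, y_cotton = 1.
Shadow price of steam = 0.

0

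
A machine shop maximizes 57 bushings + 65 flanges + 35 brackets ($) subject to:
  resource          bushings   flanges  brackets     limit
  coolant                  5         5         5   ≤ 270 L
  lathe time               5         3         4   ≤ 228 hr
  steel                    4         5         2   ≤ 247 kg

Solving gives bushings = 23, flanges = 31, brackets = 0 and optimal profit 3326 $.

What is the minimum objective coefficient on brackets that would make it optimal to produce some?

41

At the optimum: coolant uses 270 of 270 (binding); lathe time uses 208 of 228 (slack = 20); steel uses 247 of 247 (binding).
By complementary slackness, y = 0 for the non-binding constraint.
The binding rows give the dual system: 5·y_coolant + 4·y_steel = 57 and 5·y_coolant + 5·y_steel = 65.
→ y_coolant = 5 and y_steel = 8.
brackets enters the basis when its profit ≥ yᵀa₃ = 5·5 + 8·2 = 41.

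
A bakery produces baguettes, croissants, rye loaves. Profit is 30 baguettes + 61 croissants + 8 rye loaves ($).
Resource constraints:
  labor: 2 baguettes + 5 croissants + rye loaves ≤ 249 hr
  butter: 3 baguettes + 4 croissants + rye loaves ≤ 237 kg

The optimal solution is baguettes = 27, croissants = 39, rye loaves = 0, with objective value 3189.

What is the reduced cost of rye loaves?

Both labor and butter are binding at x*.
From A_Bᵀ y = c: 2·y_labor + 3·y_butter = 30; 5·y_labor + 4·y_butter = 61.
This yields shadow prices y_labor = 9, y_butter = 4.
Reduced cost of rye loaves: c₃ − yᵀa₃ = 8 − (9·1 + 4·1) = 8 − 13 = -5.

-5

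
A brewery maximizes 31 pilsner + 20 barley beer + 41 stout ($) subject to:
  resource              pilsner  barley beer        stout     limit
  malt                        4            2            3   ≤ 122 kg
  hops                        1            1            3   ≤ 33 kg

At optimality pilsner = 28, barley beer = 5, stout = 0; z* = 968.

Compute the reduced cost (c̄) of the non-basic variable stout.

At the optimum: malt uses 122 of 122 (binding); hops uses 33 of 33 (binding).
From A_Bᵀ y = c: 4·y_malt + 1·y_hops = 31; 2·y_malt + 1·y_hops = 20.
→ y_malt = 5.5 and y_hops = 9.
Reduced cost of stout: c₃ − yᵀa₃ = 41 − (5.5·3 + 9·3) = 41 − 43.5 = -2.5.

-2.5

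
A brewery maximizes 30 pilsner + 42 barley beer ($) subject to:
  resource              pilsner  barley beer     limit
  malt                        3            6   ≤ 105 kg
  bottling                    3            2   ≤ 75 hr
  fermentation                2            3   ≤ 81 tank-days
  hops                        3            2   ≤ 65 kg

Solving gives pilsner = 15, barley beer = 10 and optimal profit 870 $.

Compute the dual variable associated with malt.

5.5

At the optimum: malt uses 105 of 105 (binding); bottling uses 65 of 75 (slack = 10); fermentation uses 60 of 81 (slack = 21); hops uses 65 of 65 (binding).
Slack constraints have shadow price 0 (complementary slackness).
The binding rows give the dual system: 3·y_malt + 3·y_hops = 30 and 6·y_malt + 2·y_hops = 42.
This yields shadow prices y_malt = 5.5, y_hops = 4.5.
Shadow price of malt = 5.5.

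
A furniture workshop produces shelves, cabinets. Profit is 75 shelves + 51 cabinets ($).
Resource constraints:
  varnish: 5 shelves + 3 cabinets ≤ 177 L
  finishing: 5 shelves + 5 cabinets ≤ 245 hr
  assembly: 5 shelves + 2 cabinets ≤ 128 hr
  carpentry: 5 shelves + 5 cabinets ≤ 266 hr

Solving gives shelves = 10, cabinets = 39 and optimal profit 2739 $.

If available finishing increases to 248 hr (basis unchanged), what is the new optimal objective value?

2760

At the optimum: varnish uses 167 of 177 (slack = 10); finishing uses 245 of 245 (binding); assembly uses 128 of 128 (binding); carpentry uses 245 of 266 (slack = 21).
Since varnish, carpentry are not tight, their duals are 0.
From A_Bᵀ y = c: 5·y_finishing + 5·y_assembly = 75; 5·y_finishing + 2·y_assembly = 51.
This yields shadow prices y_finishing = 7, y_assembly = 8.
Δz = y_finishing·Δb = 7 × (3) = 21, so new z* = 2739 + 21 = 2760.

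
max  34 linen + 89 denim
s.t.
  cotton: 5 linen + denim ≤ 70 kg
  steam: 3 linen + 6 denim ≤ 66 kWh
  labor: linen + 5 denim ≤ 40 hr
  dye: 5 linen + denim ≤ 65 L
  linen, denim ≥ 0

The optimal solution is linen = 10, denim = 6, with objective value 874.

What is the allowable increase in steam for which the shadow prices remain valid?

3.375

Binding constraints: steam, labor. The basis is B = [[3,6],[1,5]] with det 9.
Per unit increase in steam, x* moves by d = (0.5556, -0.1111).
The basis stays optimal until dye becomes binding; allowable increase = 3.375 kWh.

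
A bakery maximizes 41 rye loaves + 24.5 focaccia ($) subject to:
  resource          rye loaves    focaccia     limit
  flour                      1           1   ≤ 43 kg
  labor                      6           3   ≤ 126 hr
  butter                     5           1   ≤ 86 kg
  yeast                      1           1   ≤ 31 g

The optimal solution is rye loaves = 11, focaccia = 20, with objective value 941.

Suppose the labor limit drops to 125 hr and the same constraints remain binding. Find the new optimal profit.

935.5

Check each constraint at x*: flour 31/43 (slack 12); labor 126/126 (tight); butter 75/86 (slack 11); yeast 31/31 (tight).
Slack constraints have shadow price 0 (complementary slackness).
Dual feasibility on the basic columns requires 6·y_labor + 1·y_yeast = 41, 3·y_labor + 1·y_yeast = 24.5.
Solving: y_labor = 5.5, y_yeast = 8.
Δz = y_labor·Δb = 5.5 × (-1) = -5.5, so new z* = 941 − 5.5 = 935.5.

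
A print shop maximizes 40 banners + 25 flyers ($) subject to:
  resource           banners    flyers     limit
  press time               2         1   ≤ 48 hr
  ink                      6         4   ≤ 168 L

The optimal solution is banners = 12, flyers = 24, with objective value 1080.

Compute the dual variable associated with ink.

5

At the optimum: press time uses 48 of 48 (binding); ink uses 168 of 168 (binding).
From A_Bᵀ y = c: 2·y_press time + 6·y_ink = 40; 1·y_press time + 4·y_ink = 25.
Solving: y_press time = 5, y_ink = 5.
Shadow price of ink = 5.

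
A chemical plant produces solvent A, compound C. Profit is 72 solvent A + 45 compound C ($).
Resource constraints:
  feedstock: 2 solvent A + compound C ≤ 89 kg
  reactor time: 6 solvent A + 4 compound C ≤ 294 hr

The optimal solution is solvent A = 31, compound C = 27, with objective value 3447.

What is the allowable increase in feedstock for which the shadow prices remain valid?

Binding constraints: feedstock, reactor time. The basis is B = [[2,1],[6,4]] with det 2.
Per unit increase in feedstock, x* moves by d = (2, -3).
The basis stays optimal until compound C reaches 0; allowable increase = 9 kg.

9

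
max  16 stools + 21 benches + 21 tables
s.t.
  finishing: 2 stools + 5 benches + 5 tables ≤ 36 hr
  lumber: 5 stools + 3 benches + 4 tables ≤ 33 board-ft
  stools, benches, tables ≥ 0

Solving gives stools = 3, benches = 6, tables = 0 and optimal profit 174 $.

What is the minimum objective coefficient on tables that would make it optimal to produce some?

Check each constraint at x*: finishing 36/36 (tight); lumber 33/33 (tight).
Dual feasibility on the basic columns requires 2·y_finishing + 5·y_lumber = 16, 5·y_finishing + 3·y_lumber = 21.
Solving: y_finishing = 3, y_lumber = 2.
tables enters the basis when its profit ≥ yᵀa₃ = 3·5 + 2·4 = 23.

23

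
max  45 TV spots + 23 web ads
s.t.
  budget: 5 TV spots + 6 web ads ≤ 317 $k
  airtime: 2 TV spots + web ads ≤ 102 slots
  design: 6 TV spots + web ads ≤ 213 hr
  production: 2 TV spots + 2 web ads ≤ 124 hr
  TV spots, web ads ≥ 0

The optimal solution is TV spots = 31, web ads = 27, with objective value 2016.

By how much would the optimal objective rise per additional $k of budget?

Binding: budget and design. Non-binding: airtime (13 unused), production (8 unused).
By complementary slackness, y = 0 for the non-binding constraints.
The binding rows give the dual system: 5·y_budget + 6·y_design = 45 and 6·y_budget + 1·y_design = 23.
Solving: y_budget = 3, y_design = 5.
Shadow price of budget = 3.

3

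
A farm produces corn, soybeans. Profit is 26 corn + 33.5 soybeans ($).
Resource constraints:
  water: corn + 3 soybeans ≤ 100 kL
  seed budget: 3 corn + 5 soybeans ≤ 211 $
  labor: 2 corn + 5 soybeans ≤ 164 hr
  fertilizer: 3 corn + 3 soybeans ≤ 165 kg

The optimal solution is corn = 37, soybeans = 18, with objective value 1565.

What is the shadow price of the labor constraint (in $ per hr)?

2.5

Check each constraint at x*: water 91/100 (slack 9); seed budget 201/211 (slack 10); labor 164/164 (tight); fertilizer 165/165 (tight).
By complementary slackness, y = 0 for the non-binding constraints.
Dual feasibility on the basic columns requires 2·y_labor + 3·y_fertilizer = 26, 5·y_labor + 3·y_fertilizer = 33.5.
This yields shadow prices y_labor = 2.5, y_fertilizer = 7.
Shadow price of labor = 2.5.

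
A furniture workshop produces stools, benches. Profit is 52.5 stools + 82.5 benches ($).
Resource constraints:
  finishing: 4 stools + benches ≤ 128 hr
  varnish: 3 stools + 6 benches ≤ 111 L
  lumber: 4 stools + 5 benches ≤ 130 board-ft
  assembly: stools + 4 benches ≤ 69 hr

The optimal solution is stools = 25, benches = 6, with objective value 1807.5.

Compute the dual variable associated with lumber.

Check each constraint at x*: finishing 106/128 (slack 22); varnish 111/111 (tight); lumber 130/130 (tight); assembly 49/69 (slack 20).
Since finishing, assembly are not tight, their duals are 0.
From A_Bᵀ y = c: 3·y_varnish + 4·y_lumber = 52.5; 6·y_varnish + 5·y_lumber = 82.5.
Solving: y_varnish = 7.5, y_lumber = 7.5.
Shadow price of lumber = 7.5.

7.5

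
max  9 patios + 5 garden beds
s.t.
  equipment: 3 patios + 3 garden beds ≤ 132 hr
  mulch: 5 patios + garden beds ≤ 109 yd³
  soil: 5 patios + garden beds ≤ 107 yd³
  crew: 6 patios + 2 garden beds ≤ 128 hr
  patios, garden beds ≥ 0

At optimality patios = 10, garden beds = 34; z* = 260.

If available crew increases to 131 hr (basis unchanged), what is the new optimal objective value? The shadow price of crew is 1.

Δb = 3, so new z* = 260 + (1)·(3) = 260 + 3 = 263.

263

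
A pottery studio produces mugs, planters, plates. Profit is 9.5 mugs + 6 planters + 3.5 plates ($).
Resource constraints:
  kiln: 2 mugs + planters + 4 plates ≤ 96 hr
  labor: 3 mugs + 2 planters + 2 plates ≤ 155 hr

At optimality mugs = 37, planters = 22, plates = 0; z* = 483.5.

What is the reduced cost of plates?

-5.5

Both kiln and labor are binding at x*.
The binding rows give the dual system: 2·y_kiln + 3·y_labor = 9.5 and 1·y_kiln + 2·y_labor = 6.
→ y_kiln = 1 and y_labor = 2.5.
Reduced cost of plates: c₃ − yᵀa₃ = 3.5 − (1·4 + 2.5·2) = 3.5 − 9 = -5.5.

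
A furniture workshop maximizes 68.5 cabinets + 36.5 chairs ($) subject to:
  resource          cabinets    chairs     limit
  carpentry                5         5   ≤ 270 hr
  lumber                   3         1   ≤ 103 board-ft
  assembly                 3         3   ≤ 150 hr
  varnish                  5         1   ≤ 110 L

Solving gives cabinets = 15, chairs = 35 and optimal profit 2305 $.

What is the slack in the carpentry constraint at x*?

carpentry used = 5·15 + 5·35 = 250; slack = 270 − 250 = 20.

20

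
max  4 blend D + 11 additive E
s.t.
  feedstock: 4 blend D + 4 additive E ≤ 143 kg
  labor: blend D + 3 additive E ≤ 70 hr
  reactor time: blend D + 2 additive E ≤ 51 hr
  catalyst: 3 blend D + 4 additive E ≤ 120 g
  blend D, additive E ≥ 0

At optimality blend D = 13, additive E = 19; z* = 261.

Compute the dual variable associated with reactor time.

Binding: labor and reactor time. Non-binding: feedstock (15 unused), catalyst (5 unused).
By complementary slackness, y = 0 for the non-binding constraints.
The binding rows give the dual system: 1·y_labor + 1·y_reactor time = 4 and 3·y_labor + 2·y_reactor time = 11.
This yields shadow prices y_labor = 3, y_reactor time = 1.
Shadow price of reactor time = 1.

1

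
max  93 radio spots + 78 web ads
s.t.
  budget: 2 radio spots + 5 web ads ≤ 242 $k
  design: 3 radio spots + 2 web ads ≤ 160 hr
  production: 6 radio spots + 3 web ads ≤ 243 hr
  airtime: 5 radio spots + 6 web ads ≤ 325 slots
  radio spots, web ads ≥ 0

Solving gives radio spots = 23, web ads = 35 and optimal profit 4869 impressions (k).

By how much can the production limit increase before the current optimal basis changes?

Binding constraints: production, airtime. The basis is B = [[6,3],[5,6]] with det 21.
Per unit increase in production, x* moves by d = (0.2857, -0.2381).
The basis stays optimal until design becomes binding; allowable increase = 55.125 hr.

55.125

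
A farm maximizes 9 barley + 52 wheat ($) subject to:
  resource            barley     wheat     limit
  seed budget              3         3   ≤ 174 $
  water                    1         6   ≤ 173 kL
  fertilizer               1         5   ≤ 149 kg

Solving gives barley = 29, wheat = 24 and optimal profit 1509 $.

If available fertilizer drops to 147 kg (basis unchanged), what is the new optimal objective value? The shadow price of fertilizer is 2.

1505

Δb = -2, so new z* = 1509 + (2)·(-2) = 1509 − 4 = 1505.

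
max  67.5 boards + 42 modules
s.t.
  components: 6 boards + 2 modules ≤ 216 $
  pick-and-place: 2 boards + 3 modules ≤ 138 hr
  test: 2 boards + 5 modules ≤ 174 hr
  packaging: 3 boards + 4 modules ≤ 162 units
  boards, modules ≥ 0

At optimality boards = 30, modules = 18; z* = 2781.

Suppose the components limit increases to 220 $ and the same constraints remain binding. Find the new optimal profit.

2813

At the optimum: components uses 216 of 216 (binding); pick-and-place uses 114 of 138 (slack = 24); test uses 150 of 174 (slack = 24); packaging uses 162 of 162 (binding).
By complementary slackness, y = 0 for the non-binding constraints.
From A_Bᵀ y = c: 6·y_components + 3·y_packaging = 67.5; 2·y_components + 4·y_packaging = 42.
This yields shadow prices y_components = 8, y_packaging = 6.5.
Δz = y_components·Δb = 8 × (4) = 32, so new z* = 2781 + 32 = 2813.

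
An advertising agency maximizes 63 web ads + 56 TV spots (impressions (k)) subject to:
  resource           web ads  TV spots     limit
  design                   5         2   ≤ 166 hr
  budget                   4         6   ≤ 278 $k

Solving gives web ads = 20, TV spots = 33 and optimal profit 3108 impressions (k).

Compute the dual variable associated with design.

7

Check each constraint at x*: design 166/166 (tight); budget 278/278 (tight).
The binding rows give the dual system: 5·y_design + 4·y_budget = 63 and 2·y_design + 6·y_budget = 56.
→ y_design = 7 and y_budget = 7.
Shadow price of design = 7.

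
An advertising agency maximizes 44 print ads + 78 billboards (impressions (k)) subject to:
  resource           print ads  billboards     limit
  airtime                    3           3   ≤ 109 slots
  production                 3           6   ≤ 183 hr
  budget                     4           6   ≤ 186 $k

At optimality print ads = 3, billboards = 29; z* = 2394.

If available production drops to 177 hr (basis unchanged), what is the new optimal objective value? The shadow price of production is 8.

2346

Δb = -6, so new z* = 2394 + (8)·(-6) = 2394 − 48 = 2346.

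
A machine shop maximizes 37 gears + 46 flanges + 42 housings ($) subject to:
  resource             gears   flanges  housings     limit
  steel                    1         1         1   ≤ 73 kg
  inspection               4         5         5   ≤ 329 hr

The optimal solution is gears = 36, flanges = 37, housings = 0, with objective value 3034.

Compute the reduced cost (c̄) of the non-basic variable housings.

Both steel and inspection are binding at x*.
From A_Bᵀ y = c: 1·y_steel + 4·y_inspection = 37; 1·y_steel + 5·y_inspection = 46.
→ y_steel = 1 and y_inspection = 9.
Reduced cost of housings: c₃ − yᵀa₃ = 42 − (1·1 + 9·5) = 42 − 46 = -4.

-4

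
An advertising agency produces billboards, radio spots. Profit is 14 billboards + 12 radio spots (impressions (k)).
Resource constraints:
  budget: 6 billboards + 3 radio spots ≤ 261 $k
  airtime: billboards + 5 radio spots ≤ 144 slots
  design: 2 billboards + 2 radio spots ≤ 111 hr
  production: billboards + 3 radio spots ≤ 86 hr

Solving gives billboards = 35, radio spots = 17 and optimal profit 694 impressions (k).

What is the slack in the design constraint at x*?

7

design used = 2·35 + 2·17 = 104; slack = 111 − 104 = 7.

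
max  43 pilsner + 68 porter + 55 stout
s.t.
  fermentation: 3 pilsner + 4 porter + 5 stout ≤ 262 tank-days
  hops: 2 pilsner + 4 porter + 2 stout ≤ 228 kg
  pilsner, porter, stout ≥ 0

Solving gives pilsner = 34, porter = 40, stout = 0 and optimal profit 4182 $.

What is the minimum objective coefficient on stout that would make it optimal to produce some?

61

Both fermentation and hops are binding at x*.
Dual feasibility on the basic columns requires 3·y_fermentation + 2·y_hops = 43, 4·y_fermentation + 4·y_hops = 68.
Solving: y_fermentation = 9, y_hops = 8.
stout enters the basis when its profit ≥ yᵀa₃ = 9·5 + 8·2 = 61.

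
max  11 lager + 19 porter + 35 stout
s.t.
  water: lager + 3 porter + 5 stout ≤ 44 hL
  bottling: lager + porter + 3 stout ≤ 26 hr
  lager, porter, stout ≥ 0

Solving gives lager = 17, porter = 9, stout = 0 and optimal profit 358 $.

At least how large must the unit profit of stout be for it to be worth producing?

At the optimum: water uses 44 of 44 (binding); bottling uses 26 of 26 (binding).
From A_Bᵀ y = c: 1·y_water + 1·y_bottling = 11; 3·y_water + 1·y_bottling = 19.
This yields shadow prices y_water = 4, y_bottling = 7.
stout enters the basis when its profit ≥ yᵀa₃ = 4·5 + 7·3 = 41.

41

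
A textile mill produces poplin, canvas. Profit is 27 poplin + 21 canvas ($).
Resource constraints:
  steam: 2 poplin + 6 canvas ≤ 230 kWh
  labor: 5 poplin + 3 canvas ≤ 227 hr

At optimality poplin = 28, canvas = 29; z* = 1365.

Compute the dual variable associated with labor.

Check each constraint at x*: steam 230/230 (tight); labor 227/227 (tight).
Dual feasibility on the basic columns requires 2·y_steam + 5·y_labor = 27, 6·y_steam + 3·y_labor = 21.
→ y_steam = 1 and y_labor = 5.
Shadow price of labor = 5.

5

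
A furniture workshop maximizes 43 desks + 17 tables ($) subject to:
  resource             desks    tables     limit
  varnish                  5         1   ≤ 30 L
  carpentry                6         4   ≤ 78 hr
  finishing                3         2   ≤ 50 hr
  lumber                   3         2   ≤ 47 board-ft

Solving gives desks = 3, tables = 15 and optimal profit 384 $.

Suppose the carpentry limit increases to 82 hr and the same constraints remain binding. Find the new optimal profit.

396

Check each constraint at x*: varnish 30/30 (tight); carpentry 78/78 (tight); finishing 39/50 (slack 11); lumber 39/47 (slack 8).
By complementary slackness, y = 0 for the non-binding constraints.
Dual feasibility on the basic columns requires 5·y_varnish + 6·y_carpentry = 43, 1·y_varnish + 4·y_carpentry = 17.
This yields shadow prices y_varnish = 5, y_carpentry = 3.
Δz = y_carpentry·Δb = 3 × (4) = 12, so new z* = 384 + 12 = 396.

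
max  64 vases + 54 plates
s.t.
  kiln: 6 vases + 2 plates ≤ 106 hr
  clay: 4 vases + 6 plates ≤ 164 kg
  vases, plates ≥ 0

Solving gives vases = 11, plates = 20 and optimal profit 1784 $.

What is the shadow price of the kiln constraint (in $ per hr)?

Check each constraint at x*: kiln 106/106 (tight); clay 164/164 (tight).
The binding rows give the dual system: 6·y_kiln + 4·y_clay = 64 and 2·y_kiln + 6·y_clay = 54.
This yields shadow prices y_kiln = 6, y_clay = 7.
Shadow price of kiln = 6.

6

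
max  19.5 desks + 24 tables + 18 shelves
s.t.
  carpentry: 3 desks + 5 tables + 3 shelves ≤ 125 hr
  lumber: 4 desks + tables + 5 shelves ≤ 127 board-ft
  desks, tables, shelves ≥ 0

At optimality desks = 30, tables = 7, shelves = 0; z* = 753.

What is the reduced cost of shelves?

Both carpentry and lumber are binding at x*.
Dual feasibility on the basic columns requires 3·y_carpentry + 4·y_lumber = 19.5, 5·y_carpentry + 1·y_lumber = 24.
→ y_carpentry = 4.5 and y_lumber = 1.5.
Reduced cost of shelves: c₃ − yᵀa₃ = 18 − (4.5·3 + 1.5·5) = 18 − 21 = -3.

-3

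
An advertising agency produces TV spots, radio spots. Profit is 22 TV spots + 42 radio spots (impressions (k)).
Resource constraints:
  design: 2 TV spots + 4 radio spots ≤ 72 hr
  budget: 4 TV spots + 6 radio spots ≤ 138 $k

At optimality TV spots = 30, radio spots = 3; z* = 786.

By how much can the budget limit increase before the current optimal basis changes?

6

Binding constraints: design, budget. The basis is B = [[2,4],[4,6]] with det -4.
Per unit increase in budget, x* moves by d = (1, -0.5).
The basis stays optimal until radio spots reaches 0; allowable increase = 6 $k.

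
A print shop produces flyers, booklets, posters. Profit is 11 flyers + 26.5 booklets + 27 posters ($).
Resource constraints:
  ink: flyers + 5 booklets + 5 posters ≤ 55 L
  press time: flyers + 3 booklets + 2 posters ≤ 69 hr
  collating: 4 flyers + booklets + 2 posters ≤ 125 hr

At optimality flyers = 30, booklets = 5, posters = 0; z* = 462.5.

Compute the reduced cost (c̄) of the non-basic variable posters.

-1

At the optimum: ink uses 55 of 55 (binding); press time uses 45 of 69 (slack = 24); collating uses 125 of 125 (binding).
Slack constraints have shadow price 0 (complementary slackness).
Dual feasibility on the basic columns requires 1·y_ink + 4·y_collating = 11, 5·y_ink + 1·y_collating = 26.5.
Solving: y_ink = 5, y_collating = 1.5.
Reduced cost of posters: c₃ − yᵀa₃ = 27 − (5·5 + 1.5·2) = 27 − 28 = -1.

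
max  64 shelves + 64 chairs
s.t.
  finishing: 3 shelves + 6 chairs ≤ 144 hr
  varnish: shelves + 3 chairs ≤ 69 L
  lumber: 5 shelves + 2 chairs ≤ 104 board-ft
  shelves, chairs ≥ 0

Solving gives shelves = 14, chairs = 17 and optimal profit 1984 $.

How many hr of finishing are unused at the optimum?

0

finishing used = 3·14 + 6·17 = 144; slack = 144 − 144 = 0.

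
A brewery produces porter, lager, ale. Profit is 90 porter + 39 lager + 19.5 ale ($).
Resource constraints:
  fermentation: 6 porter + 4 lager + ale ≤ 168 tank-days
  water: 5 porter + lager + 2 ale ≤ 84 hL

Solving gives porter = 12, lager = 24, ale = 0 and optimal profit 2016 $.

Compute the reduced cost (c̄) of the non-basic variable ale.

-6

Check each constraint at x*: fermentation 168/168 (tight); water 84/84 (tight).
The binding rows give the dual system: 6·y_fermentation + 5·y_water = 90 and 4·y_fermentation + 1·y_water = 39.
→ y_fermentation = 7.5 and y_water = 9.
Reduced cost of ale: c₃ − yᵀa₃ = 19.5 − (7.5·1 + 9·2) = 19.5 − 25.5 = -6.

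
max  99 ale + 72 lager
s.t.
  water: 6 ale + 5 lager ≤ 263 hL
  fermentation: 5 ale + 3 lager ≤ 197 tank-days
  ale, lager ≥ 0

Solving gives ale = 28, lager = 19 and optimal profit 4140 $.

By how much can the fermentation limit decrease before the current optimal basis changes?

Binding constraints: water, fermentation. The basis is B = [[6,5],[5,3]] with det -7.
Per unit decrease in fermentation, x* moves by d = (-0.7143, 0.8571).
The basis stays optimal until ale reaches 0; allowable decrease = 39.2 tank-days.

39.2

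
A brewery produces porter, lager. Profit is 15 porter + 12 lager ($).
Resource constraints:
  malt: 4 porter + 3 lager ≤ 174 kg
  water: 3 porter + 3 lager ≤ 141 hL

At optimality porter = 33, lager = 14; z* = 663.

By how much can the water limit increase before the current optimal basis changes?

33

Binding constraints: malt, water. The basis is B = [[4,3],[3,3]] with det 3.
Per unit increase in water, x* moves by d = (-1, 1.3333).
The basis stays optimal until porter reaches 0; allowable increase = 33 hL.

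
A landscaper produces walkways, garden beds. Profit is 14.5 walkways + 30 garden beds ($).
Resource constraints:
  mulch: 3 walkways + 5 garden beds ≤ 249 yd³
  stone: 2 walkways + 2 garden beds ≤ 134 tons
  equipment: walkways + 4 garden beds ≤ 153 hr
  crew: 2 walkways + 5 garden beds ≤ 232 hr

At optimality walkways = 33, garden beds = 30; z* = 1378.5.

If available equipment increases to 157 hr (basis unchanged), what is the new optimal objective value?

1388.5

Binding: mulch and equipment. Non-binding: stone (8 unused), crew (16 unused).
By complementary slackness, y = 0 for the non-binding constraints.
The binding rows give the dual system: 3·y_mulch + 1·y_equipment = 14.5 and 5·y_mulch + 4·y_equipment = 30.
This yields shadow prices y_mulch = 4, y_equipment = 2.5.
Δz = y_equipment·Δb = 2.5 × (4) = 10, so new z* = 1378.5 + 10 = 1388.5.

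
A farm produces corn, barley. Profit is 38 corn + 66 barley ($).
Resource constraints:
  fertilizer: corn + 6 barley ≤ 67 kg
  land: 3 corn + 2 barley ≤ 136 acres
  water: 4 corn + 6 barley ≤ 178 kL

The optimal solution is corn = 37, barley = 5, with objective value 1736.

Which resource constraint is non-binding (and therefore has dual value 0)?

fertilizer: 67/67 (binding)
land: 121/136 (slack 15)
water: 178/178 (binding)
By complementary slackness, a constraint with positive slack has shadow price 0 → land.

land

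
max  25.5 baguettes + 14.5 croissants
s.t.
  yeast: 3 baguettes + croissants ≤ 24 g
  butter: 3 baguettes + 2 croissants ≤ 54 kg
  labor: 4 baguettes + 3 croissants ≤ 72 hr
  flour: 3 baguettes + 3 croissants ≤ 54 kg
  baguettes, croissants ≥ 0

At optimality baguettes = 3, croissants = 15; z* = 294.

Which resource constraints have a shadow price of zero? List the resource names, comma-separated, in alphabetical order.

butter, labor

yeast: 24/24 (binding)
butter: 39/54 (slack 15)
labor: 57/72 (slack 15)
flour: 54/54 (binding)
By complementary slackness, a constraint with positive slack has shadow price 0 → butter, labor.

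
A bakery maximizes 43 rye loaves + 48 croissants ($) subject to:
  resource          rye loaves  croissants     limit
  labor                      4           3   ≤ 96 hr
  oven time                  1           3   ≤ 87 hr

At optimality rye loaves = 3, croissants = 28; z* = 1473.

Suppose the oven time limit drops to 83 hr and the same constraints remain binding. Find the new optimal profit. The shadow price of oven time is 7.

1445

Δb = -4, so new z* = 1473 + (7)·(-4) = 1473 − 28 = 1445.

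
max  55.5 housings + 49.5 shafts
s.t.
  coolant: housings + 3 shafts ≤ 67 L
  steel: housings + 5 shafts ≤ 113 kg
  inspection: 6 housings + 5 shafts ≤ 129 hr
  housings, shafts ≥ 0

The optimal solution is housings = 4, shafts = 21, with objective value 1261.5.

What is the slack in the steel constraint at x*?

steel used = 1·4 + 5·21 = 109; slack = 113 − 109 = 4.

4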